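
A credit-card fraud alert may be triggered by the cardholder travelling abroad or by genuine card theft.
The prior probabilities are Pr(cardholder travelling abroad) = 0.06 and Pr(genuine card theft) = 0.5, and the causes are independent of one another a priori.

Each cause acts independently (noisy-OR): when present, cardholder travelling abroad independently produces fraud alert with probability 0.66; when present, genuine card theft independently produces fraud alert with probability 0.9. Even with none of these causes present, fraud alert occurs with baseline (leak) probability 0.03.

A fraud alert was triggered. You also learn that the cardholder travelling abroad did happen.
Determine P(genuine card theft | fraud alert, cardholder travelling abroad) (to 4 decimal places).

P(genuine card theft | fraud alert, cardholder travelling abroad) ≈ 0.5906

Under noisy-OR, P(fraud alert | causes) = 1 − (1−0.03)·∏(1−qᵢ) over the active causes.
Weight on genuine card theft=true, given the evidence: 0.96702×0.5 = 0.483510
Normalizer over all consistent configurations: 0.6702×0.5 + 0.96702×0.5 = 0.818610
Posterior = 0.483510 / 0.818610 ≈ 0.5906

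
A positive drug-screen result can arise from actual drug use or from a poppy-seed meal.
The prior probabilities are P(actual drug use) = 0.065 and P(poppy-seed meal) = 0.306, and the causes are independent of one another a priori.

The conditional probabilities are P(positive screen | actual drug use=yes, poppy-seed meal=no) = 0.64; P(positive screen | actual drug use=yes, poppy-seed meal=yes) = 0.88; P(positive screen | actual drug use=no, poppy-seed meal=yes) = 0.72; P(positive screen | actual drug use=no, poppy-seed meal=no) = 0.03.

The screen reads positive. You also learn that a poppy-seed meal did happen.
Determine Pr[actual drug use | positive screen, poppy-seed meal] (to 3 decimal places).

Pr[actual drug use | positive screen, poppy-seed meal] ≈ 0.078

Weight on actual drug use=true, given the evidence: 0.88·0.065 = 0.057200
The normalizing constant is 0.72·0.935 + 0.88·0.065 = 0.730400
Posterior = 0.057200 / 0.730400 ≈ 0.078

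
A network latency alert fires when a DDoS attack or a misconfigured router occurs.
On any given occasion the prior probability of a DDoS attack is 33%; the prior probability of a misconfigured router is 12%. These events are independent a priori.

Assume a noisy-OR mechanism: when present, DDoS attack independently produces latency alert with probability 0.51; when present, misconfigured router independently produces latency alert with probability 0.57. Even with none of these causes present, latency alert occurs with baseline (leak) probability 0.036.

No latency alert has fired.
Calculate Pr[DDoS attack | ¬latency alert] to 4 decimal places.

Pr[DDoS attack | ¬latency alert] ≈ 0.1944

Under noisy-OR, P(latency alert | causes) = 1 − (1−0.036)·∏(1−qᵢ) over the active causes.
P(¬latency alert) = 0.964·0.67·0.88 + 0.41452·0.67·0.12 + 0.47236·0.33·0.88 + 0.203115·0.33·0.12 = 0.568374 + 0.033327 + 0.137173 + 0.008043 = 0.746917
Restricting to configurations with DDoS attack present: 0.137173 + 0.008043 = 0.145216.
Hence the posterior is 0.145216/0.746917 ≈ 0.1944.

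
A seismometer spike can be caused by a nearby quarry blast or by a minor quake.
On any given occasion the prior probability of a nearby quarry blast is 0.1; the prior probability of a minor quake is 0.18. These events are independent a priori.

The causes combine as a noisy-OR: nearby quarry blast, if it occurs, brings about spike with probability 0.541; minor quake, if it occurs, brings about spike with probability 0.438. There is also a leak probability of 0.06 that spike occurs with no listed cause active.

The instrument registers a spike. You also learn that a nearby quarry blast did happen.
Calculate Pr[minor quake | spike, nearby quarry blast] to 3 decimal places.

Pr[minor quake | spike, nearby quarry blast] ≈ 0.226

Under noisy-OR, P(spike | causes) = 1 − (1−0.06)·∏(1−qᵢ) over the active causes.
Numerator (weight on configurations with minor quake): 0.757519*0.18 = 0.136353
Denominator P(spike | nearby quarry blast): 0.56854*0.82 + 0.757519*0.18 = 0.602556
P(minor quake | spike, nearby quarry blast) = 0.136353/0.602556 ≈ 0.226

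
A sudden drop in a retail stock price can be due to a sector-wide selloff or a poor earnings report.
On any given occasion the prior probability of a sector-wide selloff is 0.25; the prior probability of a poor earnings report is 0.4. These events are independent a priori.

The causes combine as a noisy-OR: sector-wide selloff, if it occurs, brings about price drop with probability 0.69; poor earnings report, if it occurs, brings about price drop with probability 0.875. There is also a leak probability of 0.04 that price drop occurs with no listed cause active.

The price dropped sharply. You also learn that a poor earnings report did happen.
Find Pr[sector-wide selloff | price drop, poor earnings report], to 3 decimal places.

Under noisy-OR, P(price drop | causes) = 1 − (1−0.04)·∏(1−qᵢ) over the active causes.
Numerator (weight on configurations with sector-wide selloff): 0.9628×0.25 = 0.240700
Denominator P(price drop | poor earnings report): 0.88×0.75 + 0.9628×0.25 = 0.900700
P(sector-wide selloff | price drop, poor earnings report) = 0.240700/0.900700 ≈ 0.267

Pr[sector-wide selloff | price drop, poor earnings report] ≈ 0.267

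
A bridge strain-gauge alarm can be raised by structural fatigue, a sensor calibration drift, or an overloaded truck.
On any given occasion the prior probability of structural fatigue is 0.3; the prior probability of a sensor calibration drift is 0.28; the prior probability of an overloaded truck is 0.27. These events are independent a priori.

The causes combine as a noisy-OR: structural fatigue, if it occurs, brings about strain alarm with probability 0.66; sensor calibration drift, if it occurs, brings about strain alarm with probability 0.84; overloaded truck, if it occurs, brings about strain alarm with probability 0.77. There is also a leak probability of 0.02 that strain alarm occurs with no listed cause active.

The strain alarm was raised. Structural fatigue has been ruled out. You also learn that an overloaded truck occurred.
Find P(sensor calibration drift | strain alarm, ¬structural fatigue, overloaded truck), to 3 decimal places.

Under noisy-OR, P(strain alarm | causes) = 1 − (1−0.02)·∏(1−qᵢ) over the active causes.
Enumerate both values of sensor calibration drift and weight by the priors:
  P(strain alarm | ¬structural fatigue, overloaded truck) = 0.7746×0.72 + 0.963936×0.28
        = 0.557712 + 0.269902 = 0.827614
Configurations with sensor calibration drift contribute 0.269902, so
  P(sensor calibration drift | strain alarm, ¬structural fatigue, overloaded truck) = 0.269902 / 0.827614 ≈ 0.326

P(sensor calibration drift | strain alarm, ¬structural fatigue, overloaded truck) ≈ 0.326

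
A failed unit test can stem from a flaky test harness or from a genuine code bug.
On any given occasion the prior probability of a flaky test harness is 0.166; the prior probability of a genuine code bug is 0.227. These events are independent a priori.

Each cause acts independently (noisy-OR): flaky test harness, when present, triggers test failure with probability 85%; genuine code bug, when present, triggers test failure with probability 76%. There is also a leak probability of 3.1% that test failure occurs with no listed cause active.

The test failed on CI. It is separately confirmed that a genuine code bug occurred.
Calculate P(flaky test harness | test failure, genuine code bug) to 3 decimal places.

P(flaky test harness | test failure, genuine code bug) ≈ 0.200

Under noisy-OR, P(test failure | causes) = 1 − (1−0.031)·∏(1−qᵢ) over the active causes.
Numerator (weight on configurations with flaky test harness): 0.965116·0.166 = 0.160209
Denominator P(test failure | genuine code bug): 0.76744·0.834 + 0.965116·0.166 = 0.800254
Posterior = 0.160209 / 0.800254 ≈ 0.200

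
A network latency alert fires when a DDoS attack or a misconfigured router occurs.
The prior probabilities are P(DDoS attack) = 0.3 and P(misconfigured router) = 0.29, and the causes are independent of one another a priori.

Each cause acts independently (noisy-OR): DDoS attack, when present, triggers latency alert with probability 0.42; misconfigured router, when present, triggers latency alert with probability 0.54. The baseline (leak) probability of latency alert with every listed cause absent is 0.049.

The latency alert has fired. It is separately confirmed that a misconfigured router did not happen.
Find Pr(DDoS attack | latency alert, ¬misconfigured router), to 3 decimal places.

Pr(DDoS attack | latency alert, ¬misconfigured router) ≈ 0.797

Under noisy-OR, P(latency alert | causes) = 1 − (1−0.049)·∏(1−qᵢ) over the active causes.
Sum P(latency alert|·) weighted by the priors over both values of DDoS attack:
  P(latency alert | ¬misconfigured router) = 0.049×0.7 + 0.44842×0.3
        = 0.034300 + 0.134526 = 0.168826
Configurations with DDoS attack contribute 0.134526, so
  P(DDoS attack | latency alert, ¬misconfigured router) = 0.134526 / 0.168826 ≈ 0.797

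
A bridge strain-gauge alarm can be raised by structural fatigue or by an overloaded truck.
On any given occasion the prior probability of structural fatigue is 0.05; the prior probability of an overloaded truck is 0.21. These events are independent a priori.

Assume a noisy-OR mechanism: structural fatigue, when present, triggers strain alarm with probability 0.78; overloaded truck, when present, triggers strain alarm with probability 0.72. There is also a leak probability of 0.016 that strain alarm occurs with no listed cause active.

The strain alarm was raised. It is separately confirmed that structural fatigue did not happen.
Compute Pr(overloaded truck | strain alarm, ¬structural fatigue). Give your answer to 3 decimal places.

Pr(overloaded truck | strain alarm, ¬structural fatigue) ≈ 0.923

Under noisy-OR, P(strain alarm | causes) = 1 − (1−0.016)·∏(1−qᵢ) over the active causes.
P(strain alarm | ¬structural fatigue) = 0.016*0.79 + 0.72448*0.21 = 0.012640 + 0.152141 = 0.164781
Restricting to configurations with overloaded truck present: 0.72448*0.21 = 0.152141.
P(overloaded truck | strain alarm, ¬structural fatigue) = 0.152141 / 0.164781 ≈ 0.923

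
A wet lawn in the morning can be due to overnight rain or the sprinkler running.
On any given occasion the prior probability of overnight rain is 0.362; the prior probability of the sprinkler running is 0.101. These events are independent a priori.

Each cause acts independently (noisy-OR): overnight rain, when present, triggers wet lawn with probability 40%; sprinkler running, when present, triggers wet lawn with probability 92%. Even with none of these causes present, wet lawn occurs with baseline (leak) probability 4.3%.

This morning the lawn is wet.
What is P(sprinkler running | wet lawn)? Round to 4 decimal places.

Under noisy-OR, P(wet lawn | causes) = 1 − (1−0.043)·∏(1−qᵢ) over the active causes.
Numerator (weight on configurations with sprinkler running): 0.059505 + 0.034882 = 0.094387
Normalizer over all consistent configurations: 0.043×0.638×0.899 + 0.92344×0.638×0.101 + 0.4258×0.362×0.899 + 0.954064×0.362×0.101 = 0.257622
Posterior = 0.094387 / 0.257622 ≈ 0.3664

P(sprinkler running | wet lawn) ≈ 0.3664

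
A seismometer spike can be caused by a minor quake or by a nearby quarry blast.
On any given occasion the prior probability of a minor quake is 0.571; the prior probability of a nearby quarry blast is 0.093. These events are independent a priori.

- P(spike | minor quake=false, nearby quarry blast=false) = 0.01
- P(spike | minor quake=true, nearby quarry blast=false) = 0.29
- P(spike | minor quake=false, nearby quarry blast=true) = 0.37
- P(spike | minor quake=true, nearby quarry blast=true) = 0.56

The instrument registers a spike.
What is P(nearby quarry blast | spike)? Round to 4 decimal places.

P(nearby quarry blast | spike) ≈ 0.2241

Weight on nearby quarry blast=true, given the evidence: 0.014762 + 0.029738 = 0.044500
Denominator P(spike): 0.01×0.429×0.907 + 0.37×0.429×0.093 + 0.29×0.571×0.907 + 0.56×0.571×0.093 = 0.198581
P(nearby quarry blast | spike) = 0.044500/0.198581 ≈ 0.2241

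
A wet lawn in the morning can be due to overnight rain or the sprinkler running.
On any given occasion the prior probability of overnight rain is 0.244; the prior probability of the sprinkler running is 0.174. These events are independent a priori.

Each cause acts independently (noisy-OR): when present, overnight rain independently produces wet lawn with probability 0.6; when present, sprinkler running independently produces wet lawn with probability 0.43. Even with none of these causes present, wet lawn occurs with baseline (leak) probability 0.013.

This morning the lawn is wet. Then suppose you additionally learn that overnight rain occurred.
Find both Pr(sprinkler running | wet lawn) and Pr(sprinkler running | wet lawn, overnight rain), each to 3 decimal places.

Under noisy-OR, P(wet lawn | causes) = 1 − (1−0.013)·∏(1−qᵢ) over the active causes.
Sum P(wet lawn|·) weighted by the priors over the 4 (overnight rain, sprinkler running) configurations:
  P(wet lawn) = 0.013*0.756*0.826 + 0.43741*0.756*0.174 + 0.6052*0.244*0.826 + 0.774964*0.244*0.174
        = 0.008118 + 0.057539 + 0.121974 + 0.032902 = 0.220533
Configurations with sprinkler running contribute 0.090441, so
  P(sprinkler running | wet lawn) = 0.090441 / 0.220533 ≈ 0.410

Now condition on the additional information:
P(wet lawn | overnight rain) = 0.6052·0.826 + 0.774964·0.174 = 0.499895 + 0.134844 = 0.634739
Restricting to configurations with sprinkler running present: 0.774964·0.174 = 0.134844.
So P(sprinkler running | wet lawn, overnight rain) = 0.134844/0.634739 ≈ 0.212.

Pr(sprinkler running | wet lawn) ≈ 0.410; Pr(sprinkler running | wet lawn, overnight rain) ≈ 0.212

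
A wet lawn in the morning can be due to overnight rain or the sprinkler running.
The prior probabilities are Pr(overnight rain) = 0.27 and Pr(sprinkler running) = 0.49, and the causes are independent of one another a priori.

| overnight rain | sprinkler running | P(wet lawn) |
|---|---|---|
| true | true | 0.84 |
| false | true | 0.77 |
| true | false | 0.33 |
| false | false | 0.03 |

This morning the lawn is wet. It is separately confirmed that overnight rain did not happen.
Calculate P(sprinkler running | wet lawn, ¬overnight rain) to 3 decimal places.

P(wet lawn | ¬overnight rain) = 0.03*0.51 + 0.77*0.49 = 0.015300 + 0.377300 = 0.392600
Restricting to configurations with sprinkler running present: 0.77*0.49 = 0.377300.
Hence the posterior is 0.377300/0.392600 ≈ 0.961.

P(sprinkler running | wet lawn, ¬overnight rain) ≈ 0.961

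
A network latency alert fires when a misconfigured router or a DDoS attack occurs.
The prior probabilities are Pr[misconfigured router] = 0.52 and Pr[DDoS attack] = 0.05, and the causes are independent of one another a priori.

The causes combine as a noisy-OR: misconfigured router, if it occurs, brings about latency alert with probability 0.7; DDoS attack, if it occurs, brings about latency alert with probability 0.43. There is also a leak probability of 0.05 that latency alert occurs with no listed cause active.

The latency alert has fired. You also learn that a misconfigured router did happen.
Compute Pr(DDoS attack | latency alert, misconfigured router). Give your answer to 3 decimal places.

Under noisy-OR, P(latency alert | causes) = 1 − (1−0.05)·∏(1−qᵢ) over the active causes.
P(latency alert | misconfigured router) = 0.715×0.95 + 0.83755×0.05 = 0.679250 + 0.041878 = 0.721128
The DDoS attack-present share is 0.83755×0.05 = 0.041878.
So P(DDoS attack | latency alert, misconfigured router) = 0.041878/0.721128 ≈ 0.058.

Pr(DDoS attack | latency alert, misconfigured router) ≈ 0.058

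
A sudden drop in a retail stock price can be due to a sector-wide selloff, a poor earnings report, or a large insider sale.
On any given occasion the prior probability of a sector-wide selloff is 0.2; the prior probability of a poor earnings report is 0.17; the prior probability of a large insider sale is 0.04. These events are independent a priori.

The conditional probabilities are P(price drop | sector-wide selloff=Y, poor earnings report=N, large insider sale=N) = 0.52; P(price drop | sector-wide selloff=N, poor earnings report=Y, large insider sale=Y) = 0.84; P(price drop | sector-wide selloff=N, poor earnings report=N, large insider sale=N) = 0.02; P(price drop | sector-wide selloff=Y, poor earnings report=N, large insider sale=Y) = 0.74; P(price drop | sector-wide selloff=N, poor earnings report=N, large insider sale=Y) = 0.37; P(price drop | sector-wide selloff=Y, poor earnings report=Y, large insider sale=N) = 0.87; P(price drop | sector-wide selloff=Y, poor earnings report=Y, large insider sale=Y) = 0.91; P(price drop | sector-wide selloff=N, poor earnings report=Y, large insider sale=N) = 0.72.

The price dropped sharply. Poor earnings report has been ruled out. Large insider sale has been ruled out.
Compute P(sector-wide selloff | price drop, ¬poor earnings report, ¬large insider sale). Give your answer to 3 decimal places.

P(price drop | ¬poor earnings report, ¬large insider sale) = 0.02×0.8 + 0.52×0.2 = 0.016000 + 0.104000 = 0.120000
Of this, 0.104000 comes from 0.52×0.2 (the sector-wide selloff=true cases).
P(sector-wide selloff | price drop, ¬poor earnings report, ¬large insider sale) = 0.104000 / 0.120000 ≈ 0.867

P(sector-wide selloff | price drop, ¬poor earnings report, ¬large insider sale) ≈ 0.867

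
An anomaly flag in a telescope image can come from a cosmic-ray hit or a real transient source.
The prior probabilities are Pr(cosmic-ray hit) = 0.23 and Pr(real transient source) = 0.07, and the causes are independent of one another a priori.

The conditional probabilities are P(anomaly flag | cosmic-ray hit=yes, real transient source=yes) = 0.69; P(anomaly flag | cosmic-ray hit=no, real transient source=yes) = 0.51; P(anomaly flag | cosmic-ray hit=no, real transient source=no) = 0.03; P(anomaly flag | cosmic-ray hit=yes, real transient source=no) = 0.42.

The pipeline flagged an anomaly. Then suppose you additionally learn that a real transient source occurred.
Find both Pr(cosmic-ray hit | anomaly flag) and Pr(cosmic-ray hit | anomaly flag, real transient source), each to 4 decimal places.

Pr(cosmic-ray hit | anomaly flag) ≈ 0.6733; Pr(cosmic-ray hit | anomaly flag, real transient source) ≈ 0.2878

Weight on cosmic-ray hit=true, given the evidence: 0.089838 + 0.011109 = 0.100947
Normalizer over all consistent configurations: 0.03·0.77·0.93 + 0.51·0.77·0.07 + 0.42·0.23·0.93 + 0.69·0.23·0.07 = 0.149919
Posterior = 0.100947 / 0.149919 ≈ 0.6733

Now condition on the additional information:
P(anomaly flag | real transient source) = 0.51*0.77 + 0.69*0.23 = 0.392700 + 0.158700 = 0.551400
Restricting to configurations with cosmic-ray hit present: 0.69*0.23 = 0.158700.
Hence the posterior is 0.158700/0.551400 ≈ 0.2878.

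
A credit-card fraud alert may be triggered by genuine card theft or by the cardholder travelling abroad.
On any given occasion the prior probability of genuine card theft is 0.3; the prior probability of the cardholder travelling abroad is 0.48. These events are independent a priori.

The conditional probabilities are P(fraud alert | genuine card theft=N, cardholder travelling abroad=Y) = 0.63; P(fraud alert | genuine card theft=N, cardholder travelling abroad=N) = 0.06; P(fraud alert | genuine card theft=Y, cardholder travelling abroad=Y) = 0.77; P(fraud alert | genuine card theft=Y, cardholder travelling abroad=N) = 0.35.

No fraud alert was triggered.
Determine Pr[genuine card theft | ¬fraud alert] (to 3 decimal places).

Pr[genuine card theft | ¬fraud alert] ≈ 0.224

Enumerate the 4 (genuine card theft, cardholder travelling abroad) configurations and weight by the priors:
  P(¬fraud alert) = 0.94·0.7·0.52 + 0.37·0.7·0.48 + 0.65·0.3·0.52 + 0.23·0.3·0.48
        = 0.342160 + 0.124320 + 0.101400 + 0.033120 = 0.601000
The terms with genuine card theft present sum to 0.134520, so
  P(genuine card theft | ¬fraud alert) = 0.134520 / 0.601000 ≈ 0.224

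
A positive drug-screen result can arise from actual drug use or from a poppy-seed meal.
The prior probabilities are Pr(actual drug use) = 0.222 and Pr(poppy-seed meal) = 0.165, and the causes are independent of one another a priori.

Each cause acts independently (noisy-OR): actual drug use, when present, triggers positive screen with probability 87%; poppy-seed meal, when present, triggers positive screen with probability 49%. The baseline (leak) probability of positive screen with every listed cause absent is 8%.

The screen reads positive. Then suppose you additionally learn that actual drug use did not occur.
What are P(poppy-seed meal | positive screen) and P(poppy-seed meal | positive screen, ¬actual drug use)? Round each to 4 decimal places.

P(poppy-seed meal | positive screen) ≈ 0.3227; P(poppy-seed meal | positive screen, ¬actual drug use) ≈ 0.5673

Under noisy-OR, P(positive screen | causes) = 1 − (1−0.08)·∏(1−qᵢ) over the active causes.
P(positive screen) = 0.08×0.778×0.835 + 0.5308×0.778×0.165 + 0.8804×0.222×0.835 + 0.939004×0.222×0.165 = 0.051970 + 0.068139 + 0.163200 + 0.034396 = 0.317705
Of this, 0.102535 comes from 0.068139 + 0.034396 (the poppy-seed meal=true cases).
P(poppy-seed meal | positive screen) = 0.102535 / 0.317705 ≈ 0.3227

Now condition on the additional information:
Sum P(positive screen|·) weighted by the priors over both values of poppy-seed meal:
  P(positive screen | ¬actual drug use) = 0.08·0.835 + 0.5308·0.165
        = 0.066800 + 0.087582 = 0.154382
Configurations with poppy-seed meal contribute 0.087582, so
  P(poppy-seed meal | positive screen, ¬actual drug use) = 0.087582 / 0.154382 ≈ 0.5673
Ruling out actual drug use raises the posterior on poppy-seed meal — the flip side of explaining away.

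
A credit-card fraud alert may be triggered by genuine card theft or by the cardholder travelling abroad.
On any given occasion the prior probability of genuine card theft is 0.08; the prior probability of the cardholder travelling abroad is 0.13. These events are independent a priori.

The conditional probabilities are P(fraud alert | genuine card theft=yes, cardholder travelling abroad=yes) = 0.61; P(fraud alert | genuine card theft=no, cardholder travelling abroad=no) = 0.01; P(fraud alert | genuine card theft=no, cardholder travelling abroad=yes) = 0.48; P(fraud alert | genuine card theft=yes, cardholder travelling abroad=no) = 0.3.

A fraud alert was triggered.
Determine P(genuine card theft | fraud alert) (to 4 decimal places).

P(genuine card theft | fraud alert) ≈ 0.2939

P(fraud alert) = 0.01*0.92*0.87 + 0.48*0.92*0.13 + 0.3*0.08*0.87 + 0.61*0.08*0.13 = 0.008004 + 0.057408 + 0.020880 + 0.006344 = 0.092636
Of this, 0.027224 comes from 0.020880 + 0.006344 (the genuine card theft=true cases).
P(genuine card theft | fraud alert) = 0.027224 / 0.092636 ≈ 0.2939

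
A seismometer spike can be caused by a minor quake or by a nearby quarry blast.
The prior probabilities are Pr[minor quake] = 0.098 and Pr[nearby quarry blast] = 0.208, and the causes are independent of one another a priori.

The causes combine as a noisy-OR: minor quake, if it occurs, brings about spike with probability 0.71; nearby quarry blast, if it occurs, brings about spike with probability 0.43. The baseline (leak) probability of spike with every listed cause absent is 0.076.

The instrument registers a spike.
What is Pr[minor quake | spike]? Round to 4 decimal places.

Pr[minor quake | spike] ≈ 0.3411

Under noisy-OR, P(spike | causes) = 1 − (1−0.076)·∏(1−qᵢ) over the active causes.
Sum P(spike|·) weighted by the priors over the 4 (minor quake, nearby quarry blast) configurations:
  P(spike) = 0.076*0.902*0.792 + 0.47332*0.902*0.208 + 0.73204*0.098*0.792 + 0.847263*0.098*0.208
        = 0.054293 + 0.088802 + 0.056818 + 0.017271 = 0.217184
Keeping only the minor quake-present terms gives 0.074089, so
  P(minor quake | spike) = 0.074089 / 0.217184 ≈ 0.3411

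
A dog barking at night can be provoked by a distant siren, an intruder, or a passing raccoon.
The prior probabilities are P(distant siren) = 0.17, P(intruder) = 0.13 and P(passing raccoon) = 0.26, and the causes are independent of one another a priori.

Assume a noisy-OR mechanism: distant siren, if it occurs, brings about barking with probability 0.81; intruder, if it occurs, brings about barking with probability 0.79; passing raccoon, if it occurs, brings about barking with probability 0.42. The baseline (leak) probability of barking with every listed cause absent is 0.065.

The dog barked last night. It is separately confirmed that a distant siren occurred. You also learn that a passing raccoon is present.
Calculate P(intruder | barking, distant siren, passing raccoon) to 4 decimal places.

Under noisy-OR, P(barking | causes) = 1 − (1−0.065)·∏(1−qᵢ) over the active causes.
Enumerate both values of intruder and weight by the priors:
  P(barking | distant siren, passing raccoon) = 0.896963·0.87 + 0.978362·0.13
        = 0.780358 + 0.127187 = 0.907545
The terms with intruder present sum to 0.127187, so
  P(intruder | barking, distant siren, passing raccoon) = 0.127187 / 0.907545 ≈ 0.1401

P(intruder | barking, distant siren, passing raccoon) ≈ 0.1401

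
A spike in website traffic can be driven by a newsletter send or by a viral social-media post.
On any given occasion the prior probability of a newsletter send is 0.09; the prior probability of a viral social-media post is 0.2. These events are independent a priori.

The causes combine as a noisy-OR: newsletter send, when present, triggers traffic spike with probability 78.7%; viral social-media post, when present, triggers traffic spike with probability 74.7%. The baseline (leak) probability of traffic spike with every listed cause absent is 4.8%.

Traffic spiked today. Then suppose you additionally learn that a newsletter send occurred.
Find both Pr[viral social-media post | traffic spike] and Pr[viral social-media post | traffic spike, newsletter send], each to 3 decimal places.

Pr[viral social-media post | traffic spike] ≈ 0.627; Pr[viral social-media post | traffic spike, newsletter send] ≈ 0.229

Under noisy-OR, P(traffic spike | causes) = 1 − (1−0.048)·∏(1−qᵢ) over the active causes.
Sum P(traffic spike|·) weighted by the priors over the 4 (newsletter send, viral social-media post) configurations:
  P(traffic spike) = 0.048*0.91*0.8 + 0.759144*0.91*0.2 + 0.797224*0.09*0.8 + 0.948698*0.09*0.2
        = 0.034944 + 0.138164 + 0.057400 + 0.017077 = 0.247585
The terms with viral social-media post present sum to 0.155241, so
  P(viral social-media post | traffic spike) = 0.155241 / 0.247585 ≈ 0.627

With the extra evidence:
By total probability over both values of viral social-media post:
  P(traffic spike | newsletter send) = 0.797224*0.8 + 0.948698*0.2
        = 0.637779 + 0.189740 = 0.827519
The terms with viral social-media post present sum to 0.189740, so
  P(viral social-media post | traffic spike, newsletter send) = 0.189740 / 0.827519 ≈ 0.229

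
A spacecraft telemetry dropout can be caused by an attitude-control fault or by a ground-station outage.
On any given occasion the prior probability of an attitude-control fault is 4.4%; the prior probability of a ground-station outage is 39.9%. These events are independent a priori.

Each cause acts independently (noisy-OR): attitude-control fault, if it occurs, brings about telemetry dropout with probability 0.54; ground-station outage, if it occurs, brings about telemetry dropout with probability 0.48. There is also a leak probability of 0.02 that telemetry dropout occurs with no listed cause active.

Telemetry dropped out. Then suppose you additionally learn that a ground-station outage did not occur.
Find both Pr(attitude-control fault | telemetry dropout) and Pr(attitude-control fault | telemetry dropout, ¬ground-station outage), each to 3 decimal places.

Under noisy-OR, P(telemetry dropout | causes) = 1 − (1−0.02)·∏(1−qᵢ) over the active causes.
P(telemetry dropout) = 0.02×0.956×0.601 + 0.4904×0.956×0.399 + 0.5492×0.044×0.601 + 0.765584×0.044×0.399 = 0.011491 + 0.187060 + 0.014523 + 0.013441 = 0.226515
The attitude-control fault-present share is 0.014523 + 0.013441 = 0.027964.
P(attitude-control fault | telemetry dropout) = 0.027964 / 0.226515 ≈ 0.123

Now also conditioning on ground-station outage≠true:
P(telemetry dropout | ¬ground-station outage) = 0.02×0.956 + 0.5492×0.044 = 0.019120 + 0.024165 = 0.043285
Restricting to configurations with attitude-control fault present: 0.5492×0.044 = 0.024165.
Hence the posterior is 0.024165/0.043285 ≈ 0.558.
With ground-station outage excluded, attitude-control fault must carry more of the explanatory weight for the telemetry dropout.

Pr(attitude-control fault | telemetry dropout) ≈ 0.123; Pr(attitude-control fault | telemetry dropout, ¬ground-station outage) ≈ 0.558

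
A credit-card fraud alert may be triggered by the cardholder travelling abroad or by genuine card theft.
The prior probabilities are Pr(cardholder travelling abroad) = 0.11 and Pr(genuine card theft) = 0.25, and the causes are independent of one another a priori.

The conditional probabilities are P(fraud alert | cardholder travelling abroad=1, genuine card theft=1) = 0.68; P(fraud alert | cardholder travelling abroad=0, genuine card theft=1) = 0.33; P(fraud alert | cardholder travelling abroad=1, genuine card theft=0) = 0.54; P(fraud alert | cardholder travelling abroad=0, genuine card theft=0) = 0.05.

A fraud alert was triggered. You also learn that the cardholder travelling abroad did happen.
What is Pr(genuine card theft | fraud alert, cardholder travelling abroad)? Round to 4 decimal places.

Sum P(fraud alert|·) weighted by the priors over both values of genuine card theft:
  P(fraud alert | cardholder travelling abroad) = 0.54×0.75 + 0.68×0.25
        = 0.405000 + 0.170000 = 0.575000
Configurations with genuine card theft contribute 0.170000, so
  P(genuine card theft | fraud alert, cardholder travelling abroad) = 0.170000 / 0.575000 ≈ 0.2957

Pr(genuine card theft | fraud alert, cardholder travelling abroad) ≈ 0.2957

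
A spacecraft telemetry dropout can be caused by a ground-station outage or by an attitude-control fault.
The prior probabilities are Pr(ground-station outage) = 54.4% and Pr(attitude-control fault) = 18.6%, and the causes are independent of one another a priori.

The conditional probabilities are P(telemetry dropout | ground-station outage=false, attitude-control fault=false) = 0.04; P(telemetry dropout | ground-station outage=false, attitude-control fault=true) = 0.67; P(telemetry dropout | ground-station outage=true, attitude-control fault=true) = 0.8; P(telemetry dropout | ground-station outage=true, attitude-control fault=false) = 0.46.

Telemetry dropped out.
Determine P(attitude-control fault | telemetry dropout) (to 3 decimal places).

P(attitude-control fault | telemetry dropout) ≈ 0.387

P(telemetry dropout) = 0.04×0.456×0.814 + 0.67×0.456×0.186 + 0.46×0.544×0.814 + 0.8×0.544×0.186 = 0.014847 + 0.056827 + 0.203695 + 0.080947 = 0.356316
The attitude-control fault-present share is 0.056827 + 0.080947 = 0.137774.
So P(attitude-control fault | telemetry dropout) = 0.137774/0.356316 ≈ 0.387.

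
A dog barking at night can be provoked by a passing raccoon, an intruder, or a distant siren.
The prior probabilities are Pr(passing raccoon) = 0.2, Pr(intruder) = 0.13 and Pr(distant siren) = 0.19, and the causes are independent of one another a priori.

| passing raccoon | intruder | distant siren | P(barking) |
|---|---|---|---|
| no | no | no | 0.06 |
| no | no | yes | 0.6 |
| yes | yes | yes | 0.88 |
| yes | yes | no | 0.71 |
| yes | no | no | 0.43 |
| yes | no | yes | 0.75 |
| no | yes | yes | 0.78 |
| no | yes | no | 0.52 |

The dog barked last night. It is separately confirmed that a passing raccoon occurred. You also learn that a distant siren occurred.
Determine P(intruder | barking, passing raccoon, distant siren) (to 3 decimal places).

P(intruder | barking, passing raccoon, distant siren) ≈ 0.149

Enumerate both values of intruder and weight by the priors:
  P(barking | passing raccoon, distant siren) = 0.75·0.87 + 0.88·0.13
        = 0.652500 + 0.114400 = 0.766900
Configurations with intruder contribute 0.114400, so
  P(intruder | barking, passing raccoon, distant siren) = 0.114400 / 0.766900 ≈ 0.149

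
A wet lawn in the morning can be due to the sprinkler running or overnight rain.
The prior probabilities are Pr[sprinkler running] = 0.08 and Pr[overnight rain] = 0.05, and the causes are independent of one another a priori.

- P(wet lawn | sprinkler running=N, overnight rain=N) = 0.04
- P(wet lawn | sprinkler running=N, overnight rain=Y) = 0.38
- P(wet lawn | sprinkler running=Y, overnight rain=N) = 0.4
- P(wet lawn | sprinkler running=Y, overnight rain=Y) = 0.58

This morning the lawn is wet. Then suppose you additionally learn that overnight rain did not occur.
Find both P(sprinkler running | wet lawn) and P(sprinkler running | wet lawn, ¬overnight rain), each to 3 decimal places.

P(sprinkler running | wet lawn) ≈ 0.384; P(sprinkler running | wet lawn, ¬overnight rain) ≈ 0.465

Enumerate the 4 (sprinkler running, overnight rain) configurations and weight by the priors:
  P(wet lawn) = 0.04*0.92*0.95 + 0.38*0.92*0.05 + 0.4*0.08*0.95 + 0.58*0.08*0.05
        = 0.034960 + 0.017480 + 0.030400 + 0.002320 = 0.085160
The terms with sprinkler running present sum to 0.032720, so
  P(sprinkler running | wet lawn) = 0.032720 / 0.085160 ≈ 0.384

With the extra evidence:
For the numerator, keep only sprinkler running=true terms: 0.4·0.08 = 0.032000
The normalizing constant is 0.04·0.92 + 0.4·0.08 = 0.068800
Posterior = 0.032000 / 0.068800 ≈ 0.465
With overnight rain excluded, sprinkler running must carry more of the explanatory weight for the wet lawn.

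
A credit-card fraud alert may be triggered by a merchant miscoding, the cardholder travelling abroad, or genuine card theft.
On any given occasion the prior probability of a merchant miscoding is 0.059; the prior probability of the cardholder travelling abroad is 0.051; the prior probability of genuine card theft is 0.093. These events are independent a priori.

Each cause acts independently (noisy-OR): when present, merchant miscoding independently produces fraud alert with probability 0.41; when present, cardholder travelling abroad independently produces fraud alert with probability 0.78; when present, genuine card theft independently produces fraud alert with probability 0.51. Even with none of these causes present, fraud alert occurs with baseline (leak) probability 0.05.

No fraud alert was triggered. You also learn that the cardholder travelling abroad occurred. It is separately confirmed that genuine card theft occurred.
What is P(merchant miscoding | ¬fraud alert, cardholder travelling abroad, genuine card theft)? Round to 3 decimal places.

Under noisy-OR, P(fraud alert | causes) = 1 − (1−0.05)·∏(1−qᵢ) over the active causes.
P(¬fraud alert | cardholder travelling abroad, genuine card theft) = 0.10241·0.941 + 0.060422·0.059 = 0.096368 + 0.003565 = 0.099933
Of this, 0.003565 comes from 0.060422·0.059 (the merchant miscoding=true cases).
P(merchant miscoding | ¬fraud alert, cardholder travelling abroad, genuine card theft) = 0.003565 / 0.099933 ≈ 0.036

P(merchant miscoding | ¬fraud alert, cardholder travelling abroad, genuine card theft) ≈ 0.036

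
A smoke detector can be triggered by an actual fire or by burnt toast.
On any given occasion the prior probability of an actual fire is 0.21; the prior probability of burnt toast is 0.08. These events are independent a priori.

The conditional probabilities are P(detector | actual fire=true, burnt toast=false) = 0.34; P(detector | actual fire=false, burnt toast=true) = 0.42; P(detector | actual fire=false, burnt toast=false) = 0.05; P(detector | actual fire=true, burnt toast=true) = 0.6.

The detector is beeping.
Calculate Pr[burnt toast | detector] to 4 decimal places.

Pr[burnt toast | detector] ≈ 0.2641

P(detector) = 0.05*0.79*0.92 + 0.42*0.79*0.08 + 0.34*0.21*0.92 + 0.6*0.21*0.08 = 0.036340 + 0.026544 + 0.065688 + 0.010080 = 0.138652
Of this, 0.036624 comes from 0.026544 + 0.010080 (the burnt toast=true cases).
P(burnt toast | detector) = 0.036624 / 0.138652 ≈ 0.2641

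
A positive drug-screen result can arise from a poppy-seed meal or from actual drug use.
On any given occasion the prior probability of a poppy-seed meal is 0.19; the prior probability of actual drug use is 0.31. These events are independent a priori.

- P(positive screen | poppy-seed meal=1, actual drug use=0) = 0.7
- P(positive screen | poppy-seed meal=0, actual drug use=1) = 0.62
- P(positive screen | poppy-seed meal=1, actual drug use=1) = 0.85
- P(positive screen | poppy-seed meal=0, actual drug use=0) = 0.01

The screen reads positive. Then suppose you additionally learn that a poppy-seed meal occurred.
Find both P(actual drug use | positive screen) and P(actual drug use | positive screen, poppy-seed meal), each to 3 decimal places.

Enumerate the 4 (poppy-seed meal, actual drug use) configurations and weight by the priors:
  P(positive screen) = 0.01·0.81·0.69 + 0.62·0.81·0.31 + 0.7·0.19·0.69 + 0.85·0.19·0.31
        = 0.005589 + 0.155682 + 0.091770 + 0.050065 = 0.303106
Configurations with actual drug use contribute 0.205747, so
  P(actual drug use | positive screen) = 0.205747 / 0.303106 ≈ 0.679

Now also conditioning on poppy-seed meal=true:
Sum P(positive screen|·) weighted by the priors over both values of actual drug use:
  P(positive screen | poppy-seed meal) = 0.7·0.69 + 0.85·0.31
        = 0.483000 + 0.263500 = 0.746500
Keeping only the actual drug use-present terms gives 0.263500, so
  P(actual drug use | positive screen, poppy-seed meal) = 0.263500 / 0.746500 ≈ 0.353
The drop from 0.679 to 0.353 is the explaining-away (discounting) effect.

P(actual drug use | positive screen) ≈ 0.679; P(actual drug use | positive screen, poppy-seed meal) ≈ 0.353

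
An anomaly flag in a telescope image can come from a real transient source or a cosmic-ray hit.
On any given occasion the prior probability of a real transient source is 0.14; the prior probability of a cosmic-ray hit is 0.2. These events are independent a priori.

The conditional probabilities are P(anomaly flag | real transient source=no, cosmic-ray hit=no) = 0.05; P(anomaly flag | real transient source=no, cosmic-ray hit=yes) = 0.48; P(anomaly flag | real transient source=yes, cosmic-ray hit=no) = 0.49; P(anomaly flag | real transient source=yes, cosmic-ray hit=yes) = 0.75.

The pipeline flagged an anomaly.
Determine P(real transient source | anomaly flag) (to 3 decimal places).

P(anomaly flag) = 0.05·0.86·0.8 + 0.48·0.86·0.2 + 0.49·0.14·0.8 + 0.75·0.14·0.2 = 0.034400 + 0.082560 + 0.054880 + 0.021000 = 0.192840
Of this, 0.075880 comes from 0.054880 + 0.021000 (the real transient source=true cases).
P(real transient source | anomaly flag) = 0.075880 / 0.192840 ≈ 0.393

P(real transient source | anomaly flag) ≈ 0.393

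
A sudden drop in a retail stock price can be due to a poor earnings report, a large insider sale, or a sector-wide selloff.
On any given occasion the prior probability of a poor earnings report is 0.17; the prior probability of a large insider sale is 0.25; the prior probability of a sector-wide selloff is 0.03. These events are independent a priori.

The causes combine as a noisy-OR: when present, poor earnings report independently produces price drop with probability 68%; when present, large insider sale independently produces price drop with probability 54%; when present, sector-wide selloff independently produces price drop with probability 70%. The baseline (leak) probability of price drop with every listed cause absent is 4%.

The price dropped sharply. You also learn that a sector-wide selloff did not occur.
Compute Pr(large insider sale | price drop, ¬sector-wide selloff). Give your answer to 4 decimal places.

Pr(large insider sale | price drop, ¬sector-wide selloff) ≈ 0.5737

Under noisy-OR, P(price drop | causes) = 1 − (1−0.04)·∏(1−qᵢ) over the active causes.
Sum P(price drop|·) weighted by the priors over the 4 (poor earnings report, large insider sale) configurations:
  P(price drop | ¬sector-wide selloff) = 0.04·0.83·0.75 + 0.5584·0.83·0.25 + 0.6928·0.17·0.75 + 0.858688·0.17·0.25
        = 0.024900 + 0.115868 + 0.088332 + 0.036494 = 0.265594
The terms with large insider sale present sum to 0.152362, so
  P(large insider sale | price drop, ¬sector-wide selloff) = 0.152362 / 0.265594 ≈ 0.5737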